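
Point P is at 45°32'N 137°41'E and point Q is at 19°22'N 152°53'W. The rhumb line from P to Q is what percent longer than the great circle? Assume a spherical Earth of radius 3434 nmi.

2.1%

Great circle: σ = 1.0828 rad → d_gc = Rσ = 3718.5 nmi
Rhumb: Δφ = -0.4567, Δλ = +1.2118, Δψ = -0.5500, q = Δφ/Δψ = 0.8304 → d_rh = R√(Δφ²+q²Δλ²) = 3794.9 nmi
Excess = (3794.9 − 3718.5) / 3718.5 = 76.4 / 3718.5 = 2.055% ≈ 2.1%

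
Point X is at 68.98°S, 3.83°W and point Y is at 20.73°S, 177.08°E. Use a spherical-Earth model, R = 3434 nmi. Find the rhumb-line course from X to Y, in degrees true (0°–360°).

292.8°

Meridional parts: M(φ₁)=-1.6846, M(φ₂)=-0.3700 → ΔM = +1.3146;  Δλ = -3.1257 rad
tan C = Δλ / ΔM = -2.3776 → C = 292.81°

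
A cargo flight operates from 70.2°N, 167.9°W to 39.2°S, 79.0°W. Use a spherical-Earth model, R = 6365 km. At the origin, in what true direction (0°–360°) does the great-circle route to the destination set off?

106.4°

θ = atan2( sin Δλ·cos φ₂ ,  cos φ₁ sin φ₂ − sin φ₁ cos φ₂ cos Δλ )
  = atan2(+0.7748, -0.2281) = 106.40°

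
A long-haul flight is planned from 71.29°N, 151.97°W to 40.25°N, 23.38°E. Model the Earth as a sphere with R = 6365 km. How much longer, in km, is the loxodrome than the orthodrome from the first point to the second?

3166 km

Great circle: cos σ = sin φ₁ sin φ₂ + cos φ₁ cos φ₂ cos Δλ,  σ = 1.1940 rad → d_gc = 7599.7 km
Rhumb line: Δψ = -1.0348, q = Δφ/Δψ = 0.5236, d_rh = R√(Δφ²+q²Δλ²) = 10765.8 km
Excess = 10765.8 − 7599.7 = 3166.1 ≈ 3166 km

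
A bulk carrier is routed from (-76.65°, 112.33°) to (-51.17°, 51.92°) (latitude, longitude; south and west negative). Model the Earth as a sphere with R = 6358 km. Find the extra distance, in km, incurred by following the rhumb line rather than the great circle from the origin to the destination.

Great circle: cos σ = sin φ₁ sin φ₂ + cos φ₁ cos φ₂ cos Δλ,  σ = 0.5927 rad → d_gc = 3768.2 km
Rhumb line: Δψ = +1.1025, q = Δφ/Δψ = 0.4034, d_rh = R√(Δφ²+q²Δλ²) = 3912.4 km
Excess = 3912.4 − 3768.2 = 144.2 ≈ 144 km

144 km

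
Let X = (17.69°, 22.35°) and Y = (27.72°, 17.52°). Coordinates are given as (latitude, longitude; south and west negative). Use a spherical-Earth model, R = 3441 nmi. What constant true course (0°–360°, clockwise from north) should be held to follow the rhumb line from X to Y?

Δψ = ln[tan(π/4+φ₂/2)/tan(π/4+φ₁/2)] = +0.1901
Δλ = -0.0843 rad (taken the short way round)
course = atan2(Δλ, Δψ) = 336.08°

336.1°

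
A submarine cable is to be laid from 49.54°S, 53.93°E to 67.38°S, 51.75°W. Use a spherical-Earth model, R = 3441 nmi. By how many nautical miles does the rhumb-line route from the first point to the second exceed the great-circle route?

Great circle: cos σ = sin φ₁ sin φ₂ + cos φ₁ cos φ₂ cos Δλ,  σ = 0.8829 rad → d_gc = 3038.2 nmi
Rhumb line: Δψ = -0.6112, q = Δφ/Δψ = 0.5095, d_rh = R√(Δφ²+q²Δλ²) = 3406.3 nmi
Excess = 3406.3 − 3038.2 = 368.1 ≈ 368 nmi

368 nmi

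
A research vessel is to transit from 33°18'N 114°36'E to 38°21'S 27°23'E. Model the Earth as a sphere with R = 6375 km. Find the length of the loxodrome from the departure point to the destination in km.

Rhumb course C = atan2(Δλ, Δψ) with Δψ = ln[tan(π/4+φ₂/2)/tan(π/4+φ₁/2)] = -1.3427, Δλ = -1.5222 → C = 228.58°
d = R·|Δφ| / |cos C| = 6375·1.25053 / 0.66151 = 12051 km

12051 km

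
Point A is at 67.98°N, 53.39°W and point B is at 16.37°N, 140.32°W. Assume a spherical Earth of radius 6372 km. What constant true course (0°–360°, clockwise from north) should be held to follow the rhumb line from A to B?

228.4°

Δψ = ln[tan(π/4+φ₂/2)/tan(π/4+φ₁/2)] = -1.3473
Δλ = -1.5172 rad (taken the short way round)
course = atan2(Δλ, Δψ) = 228.39°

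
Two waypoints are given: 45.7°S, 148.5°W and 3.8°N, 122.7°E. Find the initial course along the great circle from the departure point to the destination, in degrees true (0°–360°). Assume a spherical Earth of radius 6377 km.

N = sin Δλ·cos φ₂ = -0.9976;  D = cos φ₁ sin φ₂ − sin φ₁ cos φ₂ cos Δλ = +0.0612
initial course = atan2(N, D) = 273.51°

273.5°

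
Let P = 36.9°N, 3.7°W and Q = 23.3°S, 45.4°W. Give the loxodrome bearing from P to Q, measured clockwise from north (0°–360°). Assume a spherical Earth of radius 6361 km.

213.2°

Meridional parts: M(φ₁)=+0.6938, M(φ₂)=-0.4184 → ΔM = -1.1122;  Δλ = -0.7278 rad
tan C = Δλ / ΔM = +0.6544 → C = 213.20°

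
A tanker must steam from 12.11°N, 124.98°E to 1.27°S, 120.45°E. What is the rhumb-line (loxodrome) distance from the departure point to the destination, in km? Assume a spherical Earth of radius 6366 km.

1568 km

Rhumb course C = atan2(Δλ, Δψ) with Δψ = ln[tan(π/4+φ₂/2)/tan(π/4+φ₁/2)] = -0.2351, Δλ = -0.0791 → C = 198.59°
d = R·|Δφ| / |cos C| = 6366·0.23353 / 0.94784 = 1568 km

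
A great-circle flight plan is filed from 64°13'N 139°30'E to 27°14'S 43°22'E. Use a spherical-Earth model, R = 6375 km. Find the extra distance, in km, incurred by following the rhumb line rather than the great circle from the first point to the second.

Great circle: cos σ = sin φ₁ sin φ₂ + cos φ₁ cos φ₂ cos Δλ,  σ = 2.0413 rad → d_gc = 13013.6 km
Rhumb line: Δψ = -1.9689, q = Δφ/Δψ = 0.8107, d_rh = R√(Δφ²+q²Δλ²) = 13368.7 km
Excess = 13368.7 − 13013.6 = 355.1 ≈ 355 km

355 km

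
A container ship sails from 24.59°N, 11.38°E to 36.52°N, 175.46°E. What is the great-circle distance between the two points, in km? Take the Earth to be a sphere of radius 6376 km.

Haversine: a = sin²(Δφ/2)+cos φ₁ cos φ₂ sin²(Δλ/2) = 0.72755;  σ = 2·atan2(√a,√(1−a))
σ = 117.071° → d = Rσ = 6376·2.04328 = 13028 km

13028 km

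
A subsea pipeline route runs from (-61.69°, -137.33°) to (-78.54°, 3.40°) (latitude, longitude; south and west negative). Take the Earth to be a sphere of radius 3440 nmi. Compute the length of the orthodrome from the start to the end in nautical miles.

Haversine: a = sin²(Δφ/2)+cos φ₁ cos φ₂ sin²(Δλ/2) = 0.10505;  σ = 2·atan2(√a,√(1−a))
σ = 37.824° → d = Rσ = 3440·0.66016 = 2271 nmi

2271 nmi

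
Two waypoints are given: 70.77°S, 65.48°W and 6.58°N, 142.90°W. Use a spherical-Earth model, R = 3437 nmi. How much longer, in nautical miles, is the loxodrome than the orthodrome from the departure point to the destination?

178 nmi

Great circle: cos σ = sin φ₁ sin φ₂ + cos φ₁ cos φ₂ cos Δλ,  σ = 1.6077 rad → d_gc = 5525.796 nmi
Rhumb line: Δψ = +1.8905, q = Δφ/Δψ = 0.7141, d_rh = R√(Δφ²+q²Δλ²) = 5703.304 nmi
Excess = 5703.304 − 5525.796 = 177.508 ≈ 178 nmi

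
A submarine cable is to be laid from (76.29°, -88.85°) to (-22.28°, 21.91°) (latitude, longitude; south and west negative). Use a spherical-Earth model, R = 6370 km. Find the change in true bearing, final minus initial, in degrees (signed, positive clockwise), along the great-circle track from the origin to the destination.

+90.5°

At departure: θ₁ = atan2(sin Δλ cos φ₂, cos φ₁ sin φ₂ − sin φ₁ cos φ₂ cos Δλ) = 75.19°
At arrival: θ₂ = atan2(sin Δλ cos φ₁, −cos φ₂ sin φ₁ + sin φ₂ cos φ₁ cos Δλ) = 165.66°
Δθ = θ₂ − θ₁ = +90.5°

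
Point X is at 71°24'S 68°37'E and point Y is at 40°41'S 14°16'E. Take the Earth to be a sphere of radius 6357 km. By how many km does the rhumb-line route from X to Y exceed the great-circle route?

122 km

Great circle: cos σ = sin φ₁ sin φ₂ + cos φ₁ cos φ₂ cos Δλ,  σ = 0.7093 rad → d_gc = 4509.2 km
Rhumb line: Δψ = +1.0308, q = Δφ/Δψ = 0.5201, d_rh = R√(Δφ²+q²Δλ²) = 4631.4 km
Excess = 4631.4 − 4509.2 = 122.2 ≈ 122 km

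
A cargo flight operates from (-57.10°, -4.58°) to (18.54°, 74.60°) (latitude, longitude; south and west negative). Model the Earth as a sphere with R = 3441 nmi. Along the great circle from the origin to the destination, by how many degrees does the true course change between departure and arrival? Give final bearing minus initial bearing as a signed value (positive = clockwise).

Initial bearing θ₁ = atan2(sin Δλ cos φ₂, cos φ₁ sin φ₂ − sin φ₁ cos φ₂ cos Δλ) = 70.92°
Final bearing θ₂ = (initial bearing from the destination back to the start) + 180° = 32.78°
Δθ = θ₂ − θ₁ = -38.1°

-38.1°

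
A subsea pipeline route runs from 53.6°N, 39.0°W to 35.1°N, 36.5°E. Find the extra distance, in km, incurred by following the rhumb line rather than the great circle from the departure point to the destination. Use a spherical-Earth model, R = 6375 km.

Great circle: cos σ = sin φ₁ sin φ₂ + cos φ₁ cos φ₂ cos Δλ,  σ = 0.9467 rad → d_gc = 6035.1 km
Rhumb line: Δψ = -0.4574, q = Δφ/Δψ = 0.7059, d_rh = R√(Δφ²+q²Δλ²) = 6277.3 km
Excess = 6277.3 − 6035.1 = 242.2 ≈ 242 km

242 km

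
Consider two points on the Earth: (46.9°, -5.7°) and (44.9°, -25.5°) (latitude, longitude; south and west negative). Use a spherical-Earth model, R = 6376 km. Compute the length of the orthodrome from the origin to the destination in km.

Haversine: a = sin²(Δφ/2)+cos φ₁ cos φ₂ sin²(Δλ/2) = 0.01461;  σ = 2·atan2(√a,√(1−a))
σ = 13.885° → d = Rσ = 6376·0.24235 = 1545 km

1545 km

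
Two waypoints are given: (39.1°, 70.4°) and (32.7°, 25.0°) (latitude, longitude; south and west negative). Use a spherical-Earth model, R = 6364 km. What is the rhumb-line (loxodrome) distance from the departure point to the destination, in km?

4142 km

Δψ = ln[tan(π/4+φ₂/2)/tan(π/4+φ₁/2)] = -0.1380;  Δφ = -0.1117 rad,  Δλ = -0.7924 rad
q = Δφ/Δψ = 0.8092
d = R·√(Δφ² + q²Δλ²) = 6364·0.65083 = 4142 km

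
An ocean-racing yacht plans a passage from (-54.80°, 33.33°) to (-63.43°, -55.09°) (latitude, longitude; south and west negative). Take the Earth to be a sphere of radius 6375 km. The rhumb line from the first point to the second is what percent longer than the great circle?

Great circle: σ = 0.7408 rad → d_gc = Rσ = 4722.4 km
Rhumb: Δφ = -0.1506, Δλ = -1.5432, Δψ = -0.2953, q = Δφ/Δψ = 0.5101 → d_rh = R√(Δφ²+q²Δλ²) = 5109.4 km
Excess = (5109.4 − 4722.4) / 4722.4 = 387.0 / 4722.4 = 8.19% ≈ 8.2%

8.2%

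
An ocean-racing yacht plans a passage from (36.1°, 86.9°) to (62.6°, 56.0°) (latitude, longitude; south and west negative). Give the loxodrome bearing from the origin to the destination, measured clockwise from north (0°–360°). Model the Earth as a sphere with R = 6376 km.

Δψ = ln[tan(π/4+φ₂/2)/tan(π/4+φ₁/2)] = +0.7351
Δλ = -0.5393 rad (taken the short way round)
course = atan2(Δλ, Δψ) = 323.73°

323.7°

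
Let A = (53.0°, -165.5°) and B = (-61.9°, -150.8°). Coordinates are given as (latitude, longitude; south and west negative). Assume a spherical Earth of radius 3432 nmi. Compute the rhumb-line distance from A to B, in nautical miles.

Δψ = ln[tan(π/4+φ₂/2)/tan(π/4+φ₁/2)] = -2.4801;  Δφ = -2.0054 rad,  Δλ = +0.2566 rad
q = Δφ/Δψ = 0.8086
d = R·√(Δφ² + q²Δλ²) = 3432·2.01609 = 6919 nmi

6919 nmi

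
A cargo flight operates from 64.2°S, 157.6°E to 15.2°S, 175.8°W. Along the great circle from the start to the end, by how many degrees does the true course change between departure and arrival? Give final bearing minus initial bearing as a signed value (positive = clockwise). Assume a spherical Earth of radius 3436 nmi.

-18.8°

Initial bearing θ₁ = atan2(sin Δλ cos φ₂, cos φ₁ sin φ₂ − sin φ₁ cos φ₂ cos Δλ) = 33.10°
Final bearing θ₂ = (initial bearing from the destination back to the start) + 180° = 14.26°
Δθ = θ₂ − θ₁ = -18.8°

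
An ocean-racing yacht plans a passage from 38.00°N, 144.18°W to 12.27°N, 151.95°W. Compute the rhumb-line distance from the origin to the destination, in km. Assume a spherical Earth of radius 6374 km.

2965 km

Rhumb course C = atan2(Δλ, Δψ) with Δψ = ln[tan(π/4+φ₂/2)/tan(π/4+φ₁/2)] = -0.5022, Δλ = -0.1356 → C = 195.11°
d = R·|Δφ| / |cos C| = 6374·0.44907 / 0.96542 = 2965 km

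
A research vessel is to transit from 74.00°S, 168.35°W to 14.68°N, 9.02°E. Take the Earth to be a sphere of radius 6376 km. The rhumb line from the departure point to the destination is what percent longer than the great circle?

Great circle: σ = 2.1059 rad → d_gc = Rσ = 13427.5 km
Rhumb: Δφ = +1.5478, Δλ = +3.0957, Δψ = +2.2213, q = Δφ/Δψ = 0.6968 → d_rh = R√(Δφ²+q²Δλ²) = 16927.3 km
Excess = (16927.3 − 13427.5) / 13427.5 = 3499.8 / 13427.5 = 26.06% ≈ 26.1%

26.1%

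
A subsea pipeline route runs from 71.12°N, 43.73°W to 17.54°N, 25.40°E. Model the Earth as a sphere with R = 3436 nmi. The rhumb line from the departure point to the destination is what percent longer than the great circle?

3.5%

Great circle: σ = 1.1646 rad → d_gc = Rσ = 4001.7 nmi
Rhumb: Δφ = -0.9351, Δλ = +1.2065, Δψ = -1.4831, q = Δφ/Δψ = 0.6305 → d_rh = R√(Δφ²+q²Δλ²) = 4142.1 nmi
Excess = (4142.1 − 4001.7) / 4001.7 = 140.4 / 4001.7 = 3.51% ≈ 3.5%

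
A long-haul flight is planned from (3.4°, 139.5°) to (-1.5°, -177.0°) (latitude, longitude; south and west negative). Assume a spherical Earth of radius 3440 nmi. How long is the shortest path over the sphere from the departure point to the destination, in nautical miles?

2627 nmi

Haversine: a = sin²(Δφ/2)+cos φ₁ cos φ₂ sin²(Δλ/2) = 0.13885;  σ = 2·atan2(√a,√(1−a))
σ = 43.756° → d = Rσ = 3440·0.76368 = 2627 nmi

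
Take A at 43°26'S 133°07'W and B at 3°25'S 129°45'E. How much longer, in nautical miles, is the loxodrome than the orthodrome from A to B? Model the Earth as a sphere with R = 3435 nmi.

Great circle: cos σ = sin φ₁ sin φ₂ + cos φ₁ cos φ₂ cos Δλ,  σ = 1.6199 rad → d_gc = 5564.2 nmi
Rhumb line: Δψ = +0.7836, q = Δφ/Δψ = 0.8914, d_rh = R√(Δφ²+q²Δλ²) = 5718.3 nmi
Excess = 5718.3 − 5564.2 = 154.1 ≈ 154 nmi

154 nmi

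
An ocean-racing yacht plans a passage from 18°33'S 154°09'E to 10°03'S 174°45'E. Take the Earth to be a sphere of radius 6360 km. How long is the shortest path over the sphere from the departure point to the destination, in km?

cos σ = sin φ₁ sin φ₂ + cos φ₁ cos φ₂ cos Δλ
      = sin(-18.55°)sin(-10.05°) + cos(-18.55°)cos(-10.05°)cos(20.60°) = 0.9293
σ = 21.670° → d = Rσ = 6360·0.37821 = 2405 km

2405 km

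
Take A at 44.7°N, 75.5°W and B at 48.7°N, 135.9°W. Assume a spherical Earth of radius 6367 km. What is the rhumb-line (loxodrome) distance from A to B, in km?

Δψ = ln[tan(π/4+φ₂/2)/tan(π/4+φ₁/2)] = +0.1019;  Δφ = +0.0698 rad,  Δλ = -1.0542 rad
q = Δφ/Δψ = 0.6854
d = R·√(Δφ² + q²Δλ²) = 6367·0.72586 = 4622 km

4622 km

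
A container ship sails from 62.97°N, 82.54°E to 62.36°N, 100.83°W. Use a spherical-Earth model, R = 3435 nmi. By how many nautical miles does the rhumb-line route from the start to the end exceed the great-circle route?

Great circle: cos σ = sin φ₁ sin φ₂ + cos φ₁ cos φ₂ cos Δλ,  σ = 0.9537 rad → d_gc = 3276.04 nmi
Rhumb line: Δψ = -0.0232, q = Δφ/Δψ = 0.4592, d_rh = R√(Δφ²+q²Δλ²) = 4862.48 nmi
Excess = 4862.48 − 3276.04 = 1586.44 ≈ 1586 nmi

1586 nmi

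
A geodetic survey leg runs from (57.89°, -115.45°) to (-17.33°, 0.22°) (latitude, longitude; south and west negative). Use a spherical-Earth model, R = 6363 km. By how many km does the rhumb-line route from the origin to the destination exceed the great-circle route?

Great circle: cos σ = sin φ₁ sin φ₂ + cos φ₁ cos φ₂ cos Δλ,  σ = 2.0625 rad → d_gc = 13123.59 km
Rhumb line: Δψ = -1.5527, q = Δφ/Δψ = 0.8455, d_rh = R√(Δφ²+q²Δλ²) = 13702.06 km
Excess = 13702.06 − 13123.59 = 578.47 ≈ 578 km

578 km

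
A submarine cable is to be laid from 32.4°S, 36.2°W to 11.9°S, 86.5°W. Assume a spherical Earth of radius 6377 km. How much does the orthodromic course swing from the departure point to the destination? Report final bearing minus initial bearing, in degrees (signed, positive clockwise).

Initial bearing θ₁ = atan2(sin Δλ cos φ₂, cos φ₁ sin φ₂ − sin φ₁ cos φ₂ cos Δλ) = 282.06°
Final bearing θ₂ = (initial bearing from the destination back to the start) + 180° = 302.45°
Δθ = θ₂ − θ₁ = +20.4°

+20.4°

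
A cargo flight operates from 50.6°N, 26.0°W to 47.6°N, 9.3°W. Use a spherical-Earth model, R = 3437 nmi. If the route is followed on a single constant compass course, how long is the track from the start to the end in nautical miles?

680 nmi

Δψ = ln[tan(π/4+φ₂/2)/tan(π/4+φ₁/2)] = -0.0800;  Δφ = -0.0524 rad,  Δλ = +0.2915 rad
q = Δφ/Δψ = 0.6545
d = R·√(Δφ² + q²Δλ²) = 3437·0.19781 = 680 nmi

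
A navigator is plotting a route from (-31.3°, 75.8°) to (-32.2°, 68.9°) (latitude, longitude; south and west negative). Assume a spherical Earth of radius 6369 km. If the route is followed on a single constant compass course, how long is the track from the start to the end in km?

Rhumb course C = atan2(Δλ, Δψ) with Δψ = ln[tan(π/4+φ₂/2)/tan(π/4+φ₁/2)] = -0.0185, Δλ = -0.1204 → C = 261.28°
d = R·|Δφ| / |cos C| = 6369·0.01571 / 0.15162 = 660 km

660 km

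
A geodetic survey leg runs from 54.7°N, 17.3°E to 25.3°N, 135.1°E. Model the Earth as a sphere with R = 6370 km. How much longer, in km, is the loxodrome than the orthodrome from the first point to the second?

Great circle: cos σ = sin φ₁ sin φ₂ + cos φ₁ cos φ₂ cos Δλ,  σ = 1.4655 rad → d_gc = 9335.1 km
Rhumb line: Δψ = -0.6885, q = Δφ/Δψ = 0.7453, d_rh = R√(Δφ²+q²Δλ²) = 10293.8 km
Excess = 10293.8 − 9335.1 = 958.7 ≈ 959 km

959 km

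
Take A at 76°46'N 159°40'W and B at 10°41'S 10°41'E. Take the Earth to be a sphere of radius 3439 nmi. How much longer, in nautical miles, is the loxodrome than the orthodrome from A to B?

Great circle: cos σ = sin φ₁ sin φ₂ + cos φ₁ cos φ₂ cos Δλ,  σ = 1.9847 rad → d_gc = 6825.5 nmi
Rhumb line: Δψ = -2.3417, q = Δφ/Δψ = 0.6518, d_rh = R√(Δφ²+q²Δλ²) = 8483.1 nmi
Excess = 8483.1 − 6825.5 = 1657.6 ≈ 1658 nmi

1658 nmi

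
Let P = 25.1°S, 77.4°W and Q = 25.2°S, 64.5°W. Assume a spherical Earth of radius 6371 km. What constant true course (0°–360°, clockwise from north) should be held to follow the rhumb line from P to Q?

Meridional parts: M(φ₁)=-0.4528, M(φ₂)=-0.4547 → ΔM = -0.0019;  Δλ = +0.2251 rad
tan C = Δλ / ΔM = -116.7706 → C = 90.49°

90.5°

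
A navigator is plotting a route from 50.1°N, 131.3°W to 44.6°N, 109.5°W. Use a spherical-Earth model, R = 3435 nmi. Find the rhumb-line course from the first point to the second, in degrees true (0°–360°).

110.4°

Meridional parts: M(φ₁)=+1.0134, M(φ₂)=+0.8715 → ΔM = -0.1419;  Δλ = +0.3805 rad
tan C = Δλ / ΔM = -2.6820 → C = 110.45°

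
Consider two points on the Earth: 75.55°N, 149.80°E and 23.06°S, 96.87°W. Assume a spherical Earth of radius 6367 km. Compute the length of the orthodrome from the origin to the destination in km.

Haversine: a = sin²(Δφ/2)+cos φ₁ cos φ₂ sin²(Δλ/2) = 0.73511;  σ = 2·atan2(√a,√(1−a))
σ = 118.049° → d = Rσ = 6367·2.06035 = 13118 km

13118 km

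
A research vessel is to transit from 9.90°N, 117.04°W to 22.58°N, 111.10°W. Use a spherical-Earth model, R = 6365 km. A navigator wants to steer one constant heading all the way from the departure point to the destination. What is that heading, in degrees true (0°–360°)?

Meridional parts: M(φ₁)=+0.1737, M(φ₂)=+0.4047 → ΔM = +0.2311;  Δλ = +0.1037 rad
tan C = Δλ / ΔM = +0.4487 → C = 24.17°

24.2°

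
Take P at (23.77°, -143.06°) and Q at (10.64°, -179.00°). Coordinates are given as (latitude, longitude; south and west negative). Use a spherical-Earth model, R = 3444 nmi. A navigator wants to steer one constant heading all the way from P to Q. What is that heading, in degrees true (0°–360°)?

Meridional parts: M(φ₁)=+0.4273, M(φ₂)=+0.1868 → ΔM = -0.2405;  Δλ = -0.6273 rad
tan C = Δλ / ΔM = +2.6079 → C = 249.02°

249.0°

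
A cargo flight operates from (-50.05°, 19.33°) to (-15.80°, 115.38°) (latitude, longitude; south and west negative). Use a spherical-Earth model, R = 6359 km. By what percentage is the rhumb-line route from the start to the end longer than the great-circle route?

Great circle: σ = 1.4267 rad → d_gc = Rσ = 9072.3 km
Rhumb: Δφ = +0.5978, Δλ = +1.6764, Δψ = +0.7327, q = Δφ/Δψ = 0.8158 → d_rh = R√(Δφ²+q²Δλ²) = 9491.4 km
Excess = (9491.4 − 9072.3) / 9072.3 = 419.1 / 9072.3 = 4.62% ≈ 4.6%

4.6%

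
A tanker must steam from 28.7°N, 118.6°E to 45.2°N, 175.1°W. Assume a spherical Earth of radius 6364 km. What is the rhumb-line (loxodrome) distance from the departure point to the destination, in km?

Δψ = ln[tan(π/4+φ₂/2)/tan(π/4+φ₁/2)] = +0.3630;  Δφ = +0.2880 rad,  Δλ = +1.1572 rad
q = Δφ/Δψ = 0.7932
d = R·√(Δφ² + q²Δλ²) = 6364·0.96201 = 6122 km

6122 km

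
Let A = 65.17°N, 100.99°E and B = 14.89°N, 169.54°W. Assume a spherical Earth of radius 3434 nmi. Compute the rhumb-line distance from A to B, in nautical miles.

Rhumb course C = atan2(Δλ, Δψ) with Δψ = ln[tan(π/4+φ₂/2)/tan(π/4+φ₁/2)] = -1.2506, Δλ = +1.5615 → C = 128.69°
d = R·|Δφ| / |cos C| = 3434·0.87755 / 0.62512 = 4821 nmi

4821 nmi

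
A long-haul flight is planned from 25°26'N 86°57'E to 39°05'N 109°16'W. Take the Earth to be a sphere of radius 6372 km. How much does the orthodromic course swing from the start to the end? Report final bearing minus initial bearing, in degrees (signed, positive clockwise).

+150.3°

At departure: θ₁ = atan2(sin Δλ cos φ₂, cos φ₁ sin φ₂ − sin φ₁ cos φ₂ cos Δλ) = 13.70°
At arrival: θ₂ = atan2(sin Δλ cos φ₁, −cos φ₂ sin φ₁ + sin φ₂ cos φ₁ cos Δλ) = 164.01°
Δθ = θ₂ − θ₁ = +150.3°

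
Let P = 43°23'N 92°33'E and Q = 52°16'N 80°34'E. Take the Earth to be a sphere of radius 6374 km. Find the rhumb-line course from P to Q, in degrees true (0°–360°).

317.9°

Meridional parts: M(φ₁)=+0.8420, M(φ₂)=+1.0737 → ΔM = +0.2317;  Δλ = -0.2091 rad
tan C = Δλ / ΔM = -0.9026 → C = 317.93°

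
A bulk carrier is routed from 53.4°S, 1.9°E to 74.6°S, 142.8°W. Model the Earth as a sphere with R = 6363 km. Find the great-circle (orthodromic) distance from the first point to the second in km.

5536 km

cos σ = sin φ₁ sin φ₂ + cos φ₁ cos φ₂ cos Δλ
      = sin(-53.40°)sin(-74.60°) + cos(-53.40°)cos(-74.60°)cos(-144.70°) = 0.6448
σ = 49.851° → d = Rσ = 6363·0.87007 = 5536 km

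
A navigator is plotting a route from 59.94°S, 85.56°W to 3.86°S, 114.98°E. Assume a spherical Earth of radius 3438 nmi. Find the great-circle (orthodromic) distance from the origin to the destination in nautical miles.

6852 nmi

cos σ = sin φ₁ sin φ₂ + cos φ₁ cos φ₂ cos Δλ
      = sin(-59.94°)sin(-3.86°) + cos(-59.94°)cos(-3.86°)cos(-159.46°) = -0.4097
σ = 114.188° → d = Rσ = 3438·1.99296 = 6852 nmi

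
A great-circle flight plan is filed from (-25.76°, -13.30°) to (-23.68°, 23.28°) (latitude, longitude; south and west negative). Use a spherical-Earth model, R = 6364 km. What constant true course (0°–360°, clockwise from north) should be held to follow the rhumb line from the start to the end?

86.4°

Δψ = ln[tan(π/4+φ₂/2)/tan(π/4+φ₁/2)] = +0.0400
Δλ = +0.6384 rad (taken the short way round)
course = atan2(Δλ, Δψ) = 86.42°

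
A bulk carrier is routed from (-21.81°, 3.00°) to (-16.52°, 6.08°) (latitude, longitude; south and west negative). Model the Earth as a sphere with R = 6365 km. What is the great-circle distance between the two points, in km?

671 km

cos σ = sin φ₁ sin φ₂ + cos φ₁ cos φ₂ cos Δλ
      = sin(-21.81°)sin(-16.52°) + cos(-21.81°)cos(-16.52°)cos(3.08°) = 0.9945
σ = 6.037° → d = Rσ = 6365·0.10536 = 671 km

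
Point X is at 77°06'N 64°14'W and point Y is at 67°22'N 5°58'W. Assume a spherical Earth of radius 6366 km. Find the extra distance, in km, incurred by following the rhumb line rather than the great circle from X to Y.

Great circle: cos σ = sin φ₁ sin φ₂ + cos φ₁ cos φ₂ cos Δλ,  σ = 0.3336 rad → d_gc = 2123.5 km
Rhumb line: Δψ = -0.5711, q = Δφ/Δψ = 0.2975, d_rh = R√(Δφ²+q²Δλ²) = 2208.6 km
Excess = 2208.6 − 2123.5 = 85.1 ≈ 85 km

85 km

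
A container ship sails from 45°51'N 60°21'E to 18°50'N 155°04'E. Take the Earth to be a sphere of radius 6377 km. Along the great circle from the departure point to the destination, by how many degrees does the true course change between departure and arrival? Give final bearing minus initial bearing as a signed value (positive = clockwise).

At departure: θ₁ = atan2(sin Δλ cos φ₂, cos φ₁ sin φ₂ − sin φ₁ cos φ₂ cos Δλ) = 73.43°
At arrival: θ₂ = atan2(sin Δλ cos φ₁, −cos φ₂ sin φ₁ + sin φ₂ cos φ₁ cos Δλ) = 135.14°
Δθ = θ₂ − θ₁ = +61.7°

+61.7°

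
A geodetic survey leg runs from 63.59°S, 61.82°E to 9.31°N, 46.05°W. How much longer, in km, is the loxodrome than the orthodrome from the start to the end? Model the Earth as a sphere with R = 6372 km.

Great circle: cos σ = sin φ₁ sin φ₂ + cos φ₁ cos φ₂ cos Δλ,  σ = 1.8542 rad → d_gc = 11814.7 km
Rhumb line: Δψ = +1.6129, q = Δφ/Δψ = 0.7888, d_rh = R√(Δφ²+q²Δλ²) = 12461.4 km
Excess = 12461.4 − 11814.7 = 646.7 ≈ 647 km

647 km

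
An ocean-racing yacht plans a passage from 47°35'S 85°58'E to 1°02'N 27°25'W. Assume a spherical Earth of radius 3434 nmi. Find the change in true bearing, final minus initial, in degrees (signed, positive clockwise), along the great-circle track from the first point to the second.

+66.8°

At departure: θ₁ = atan2(sin Δλ cos φ₂, cos φ₁ sin φ₂ − sin φ₁ cos φ₂ cos Δλ) = 252.99°
At arrival: θ₂ = atan2(sin Δλ cos φ₁, −cos φ₂ sin φ₁ + sin φ₂ cos φ₁ cos Δλ) = 319.83°
Δθ = θ₂ − θ₁ = +66.8°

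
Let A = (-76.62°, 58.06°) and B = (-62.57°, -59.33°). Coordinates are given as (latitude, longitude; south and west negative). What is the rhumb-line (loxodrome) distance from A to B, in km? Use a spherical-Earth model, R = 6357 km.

4629 km

Rhumb course C = atan2(Δλ, Δψ) with Δψ = ln[tan(π/4+φ₂/2)/tan(π/4+φ₁/2)] = +0.7327, Δλ = -2.0488 → C = 289.68°
d = R·|Δφ| / |cos C| = 6357·0.24522 / 0.33672 = 4629 km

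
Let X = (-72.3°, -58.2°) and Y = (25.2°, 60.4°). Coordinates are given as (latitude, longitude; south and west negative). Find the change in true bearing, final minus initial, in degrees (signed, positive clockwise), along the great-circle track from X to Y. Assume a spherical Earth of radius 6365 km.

Initial bearing θ₁ = atan2(sin Δλ cos φ₂, cos φ₁ sin φ₂ − sin φ₁ cos φ₂ cos Δλ) = 109.62°
Final bearing θ₂ = (initial bearing from the destination back to the start) + 180° = 18.45°
Δθ = θ₂ − θ₁ = -91.2°

-91.2°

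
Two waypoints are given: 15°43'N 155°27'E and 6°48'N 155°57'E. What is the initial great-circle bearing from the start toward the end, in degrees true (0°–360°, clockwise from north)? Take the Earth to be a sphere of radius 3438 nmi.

176.8°

N = sin Δλ·cos φ₂ = +0.0087;  D = cos φ₁ sin φ₂ − sin φ₁ cos φ₂ cos Δλ = -0.1550
initial course = atan2(N, D) = 176.80°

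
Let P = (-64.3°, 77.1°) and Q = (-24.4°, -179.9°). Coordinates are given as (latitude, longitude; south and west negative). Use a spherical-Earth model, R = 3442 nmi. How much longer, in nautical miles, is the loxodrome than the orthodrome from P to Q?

Great circle: cos σ = sin φ₁ sin φ₂ + cos φ₁ cos φ₂ cos Δλ,  σ = 1.2835 rad → d_gc = 4417.7 nmi
Rhumb line: Δψ = +1.0386, q = Δφ/Δψ = 0.6705, d_rh = R√(Δφ²+q²Δλ²) = 4791.6 nmi
Excess = 4791.6 − 4417.7 = 373.9 ≈ 374 nmi

374 nmi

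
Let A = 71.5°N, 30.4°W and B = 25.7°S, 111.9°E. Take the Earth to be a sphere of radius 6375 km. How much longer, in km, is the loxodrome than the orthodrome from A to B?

1575 km

Great circle: cos σ = sin φ₁ sin φ₂ + cos φ₁ cos φ₂ cos Δλ,  σ = 2.2620 rad → d_gc = 14420.3 km
Rhumb line: Δψ = -2.2793, q = Δφ/Δψ = 0.7443, d_rh = R√(Δφ²+q²Δλ²) = 15994.9 km
Excess = 15994.9 − 14420.3 = 1574.6 ≈ 1575 km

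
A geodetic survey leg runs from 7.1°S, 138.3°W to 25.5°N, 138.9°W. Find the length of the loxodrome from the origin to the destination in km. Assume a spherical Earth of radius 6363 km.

Δψ = ln[tan(π/4+φ₂/2)/tan(π/4+φ₁/2)] = +0.5848;  Δφ = +0.5690 rad,  Δλ = -0.0105 rad
q = Δφ/Δψ = 0.9730
d = R·√(Δφ² + q²Δλ²) = 6363·0.56907 = 3621 km

3621 km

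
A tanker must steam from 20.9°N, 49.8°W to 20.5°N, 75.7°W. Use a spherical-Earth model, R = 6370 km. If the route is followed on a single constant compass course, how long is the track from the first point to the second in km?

2694 km

Δψ = ln[tan(π/4+φ₂/2)/tan(π/4+φ₁/2)] = -0.0075;  Δφ = -0.0070 rad,  Δλ = -0.4520 rad
q = Δφ/Δψ = 0.9354
d = R·√(Δφ² + q²Δλ²) = 6370·0.42291 = 2694 km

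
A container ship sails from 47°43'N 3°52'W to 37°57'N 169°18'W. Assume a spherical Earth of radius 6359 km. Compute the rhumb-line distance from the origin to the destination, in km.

13464 km

Rhumb course C = atan2(Δλ, Δψ) with Δψ = ln[tan(π/4+φ₂/2)/tan(π/4+φ₁/2)] = -0.2332, Δλ = -2.8874 → C = 265.38°
d = R·|Δφ| / |cos C| = 6359·0.17046 / 0.08051 = 13464 km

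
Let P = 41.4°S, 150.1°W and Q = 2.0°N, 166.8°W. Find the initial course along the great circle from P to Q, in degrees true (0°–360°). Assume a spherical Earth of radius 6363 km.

336.5°

N = sin Δλ·cos φ₂ = -0.2872;  D = cos φ₁ sin φ₂ − sin φ₁ cos φ₂ cos Δλ = +0.6592
initial course = atan2(N, D) = 336.46°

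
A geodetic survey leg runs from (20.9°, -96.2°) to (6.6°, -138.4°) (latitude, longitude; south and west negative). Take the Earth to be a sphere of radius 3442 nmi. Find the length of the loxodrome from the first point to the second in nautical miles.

Δψ = ln[tan(π/4+φ₂/2)/tan(π/4+φ₁/2)] = -0.2577;  Δφ = -0.2496 rad,  Δλ = -0.7365 rad
q = Δφ/Δψ = 0.9685
d = R·√(Δφ² + q²Δλ²) = 3442·0.75574 = 2601 nmi

2601 nmi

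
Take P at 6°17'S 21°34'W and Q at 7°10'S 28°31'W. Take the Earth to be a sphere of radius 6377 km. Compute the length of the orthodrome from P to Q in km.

cos σ = sin φ₁ sin φ₂ + cos φ₁ cos φ₂ cos Δλ
      = sin(-6.28°)sin(-7.17°) + cos(-6.28°)cos(-7.17°)cos(-6.95°) = 0.9926
σ = 6.958° → d = Rσ = 6377·0.12145 = 774 km

774 km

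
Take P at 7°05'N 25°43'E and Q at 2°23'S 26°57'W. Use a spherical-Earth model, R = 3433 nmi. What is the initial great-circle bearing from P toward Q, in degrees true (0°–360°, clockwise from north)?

N = sin Δλ·cos φ₂ = -0.7944;  D = cos φ₁ sin φ₂ − sin φ₁ cos φ₂ cos Δλ = -0.1160
initial course = atan2(N, D) = 261.69°

261.7°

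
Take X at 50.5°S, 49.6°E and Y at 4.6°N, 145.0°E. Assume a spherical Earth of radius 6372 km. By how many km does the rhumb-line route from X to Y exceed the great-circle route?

298 km

Great circle: cos σ = sin φ₁ sin φ₂ + cos φ₁ cos φ₂ cos Δλ,  σ = 1.6926 rad → d_gc = 10785.6 km
Rhumb line: Δψ = +1.1047, q = Δφ/Δψ = 0.8705, d_rh = R√(Δφ²+q²Δλ²) = 11084.0 km
Excess = 11084.0 − 10785.6 = 298.4 ≈ 298 km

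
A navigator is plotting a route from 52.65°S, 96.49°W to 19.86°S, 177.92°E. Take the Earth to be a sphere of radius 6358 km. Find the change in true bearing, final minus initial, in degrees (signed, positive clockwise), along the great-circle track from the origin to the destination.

Initial bearing θ₁ = atan2(sin Δλ cos φ₂, cos φ₁ sin φ₂ − sin φ₁ cos φ₂ cos Δλ) = 260.99°
Final bearing θ₂ = (initial bearing from the destination back to the start) + 180° = 320.42°
Δθ = θ₂ − θ₁ = +59.4°

+59.4°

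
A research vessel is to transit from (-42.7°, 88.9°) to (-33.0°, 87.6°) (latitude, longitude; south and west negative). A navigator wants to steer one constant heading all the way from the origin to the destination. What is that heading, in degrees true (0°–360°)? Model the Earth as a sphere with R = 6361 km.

Meridional parts: M(φ₁)=-0.8257, M(φ₂)=-0.6107 → ΔM = +0.2150;  Δλ = -0.0227 rad
tan C = Δλ / ΔM = -0.1055 → C = 353.97°

354.0°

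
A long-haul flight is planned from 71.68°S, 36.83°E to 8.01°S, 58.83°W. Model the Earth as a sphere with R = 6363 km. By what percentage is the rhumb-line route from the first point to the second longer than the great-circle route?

6.5%

Great circle: σ = 1.4690 rad → d_gc = Rσ = 9347.5 km
Rhumb: Δφ = +1.1113, Δλ = -1.6696, Δψ = +1.6846, q = Δφ/Δψ = 0.6597 → d_rh = R√(Δφ²+q²Δλ²) = 9955.4 km
Excess = (9955.4 − 9347.5) / 9347.5 = 607.9 / 9347.5 = 6.50% ≈ 6.5%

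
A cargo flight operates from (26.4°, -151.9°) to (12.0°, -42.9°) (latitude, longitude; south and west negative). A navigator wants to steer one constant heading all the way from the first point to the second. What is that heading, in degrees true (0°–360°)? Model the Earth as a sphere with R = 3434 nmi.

98.0°

Meridional parts: M(φ₁)=+0.4780, M(φ₂)=+0.2110 → ΔM = -0.2670;  Δλ = +1.9024 rad
tan C = Δλ / ΔM = -7.1250 → C = 97.99°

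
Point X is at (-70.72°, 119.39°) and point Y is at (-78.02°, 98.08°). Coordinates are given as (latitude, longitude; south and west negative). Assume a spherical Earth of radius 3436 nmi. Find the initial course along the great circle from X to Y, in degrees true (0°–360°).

208.2°

θ = atan2( sin Δλ·cos φ₂ ,  cos φ₁ sin φ₂ − sin φ₁ cos φ₂ cos Δλ )
  = atan2(-0.0754, -0.1405) = 208.24°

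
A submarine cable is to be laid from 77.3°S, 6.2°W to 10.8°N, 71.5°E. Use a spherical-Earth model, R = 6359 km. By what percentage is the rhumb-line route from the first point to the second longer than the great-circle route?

Great circle: σ = 1.7080 rad → d_gc = Rσ = 10861.3 km
Rhumb: Δφ = +1.5376, Δλ = +1.3561, Δψ = +2.3853, q = Δφ/Δψ = 0.6446 → d_rh = R√(Δφ²+q²Δλ²) = 11247.6 km
Excess = (11247.6 − 10861.3) / 10861.3 = 386.3 / 10861.3 = 3.56% ≈ 3.6%

3.6%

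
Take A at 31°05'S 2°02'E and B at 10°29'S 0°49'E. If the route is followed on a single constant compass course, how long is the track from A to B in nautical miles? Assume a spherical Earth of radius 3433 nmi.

Δψ = ln[tan(π/4+φ₂/2)/tan(π/4+φ₁/2)] = +0.3873;  Δφ = +0.3595 rad,  Δλ = -0.0212 rad
q = Δφ/Δψ = 0.9284
d = R·√(Δφ² + q²Δλ²) = 3433·0.36008 = 1236 nmi

1236 nmi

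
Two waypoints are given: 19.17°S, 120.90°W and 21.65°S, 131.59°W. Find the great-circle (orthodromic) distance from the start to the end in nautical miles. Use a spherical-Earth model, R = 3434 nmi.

618 nmi

Haversine: a = sin²(Δφ/2)+cos φ₁ cos φ₂ sin²(Δλ/2) = 0.00809;  σ = 2·atan2(√a,√(1−a))
σ = 10.318° → d = Rσ = 3434·0.18009 = 618 nmi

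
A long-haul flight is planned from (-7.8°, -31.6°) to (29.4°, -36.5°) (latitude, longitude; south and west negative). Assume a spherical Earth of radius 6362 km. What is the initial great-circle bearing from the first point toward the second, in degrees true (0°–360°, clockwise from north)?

353.0°

N = sin Δλ·cos φ₂ = -0.0744;  D = cos φ₁ sin φ₂ − sin φ₁ cos φ₂ cos Δλ = +0.6042
initial course = atan2(N, D) = 352.98°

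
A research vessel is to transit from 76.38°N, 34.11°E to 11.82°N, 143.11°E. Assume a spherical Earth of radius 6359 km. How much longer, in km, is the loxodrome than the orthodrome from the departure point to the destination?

Great circle: cos σ = sin φ₁ sin φ₂ + cos φ₁ cos φ₂ cos Δλ,  σ = 1.4464 rad → d_gc = 9197.9 km
Rhumb line: Δψ = -1.9173, q = Δφ/Δψ = 0.5877, d_rh = R√(Δφ²+q²Δλ²) = 10093.8 km
Excess = 10093.8 − 9197.9 = 895.9 ≈ 896 km

896 km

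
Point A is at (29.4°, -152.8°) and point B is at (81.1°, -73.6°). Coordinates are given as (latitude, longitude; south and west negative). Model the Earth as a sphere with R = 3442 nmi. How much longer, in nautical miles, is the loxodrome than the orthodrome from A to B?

Great circle: cos σ = sin φ₁ sin φ₂ + cos φ₁ cos φ₂ cos Δλ,  σ = 1.0353 rad → d_gc = 3563.6 nmi
Rhumb line: Δψ = +2.0161, q = Δφ/Δψ = 0.4476, d_rh = R√(Δφ²+q²Δλ²) = 3765.8 nmi
Excess = 3765.8 − 3563.6 = 202.2 ≈ 202 nmi

202 nmi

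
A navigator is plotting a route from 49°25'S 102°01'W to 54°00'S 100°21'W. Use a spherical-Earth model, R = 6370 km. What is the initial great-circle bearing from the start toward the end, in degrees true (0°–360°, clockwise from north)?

168.0°

θ = atan2( sin Δλ·cos φ₂ ,  cos φ₁ sin φ₂ − sin φ₁ cos φ₂ cos Δλ )
  = atan2(+0.0171, -0.0801) = 167.95°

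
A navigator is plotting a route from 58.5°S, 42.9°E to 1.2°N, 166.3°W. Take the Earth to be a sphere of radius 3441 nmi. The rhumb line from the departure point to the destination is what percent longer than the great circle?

Great circle: σ = 2.0645 rad → d_gc = Rσ = 7103.8 nmi
Rhumb: Δφ = +1.0420, Δλ = +2.6320, Δψ = +1.2867, q = Δφ/Δψ = 0.8098 → d_rh = R√(Δφ²+q²Δλ²) = 8163.5 nmi
Excess = (8163.5 − 7103.8) / 7103.8 = 1059.7 / 7103.8 = 14.92% ≈ 14.9%

14.9%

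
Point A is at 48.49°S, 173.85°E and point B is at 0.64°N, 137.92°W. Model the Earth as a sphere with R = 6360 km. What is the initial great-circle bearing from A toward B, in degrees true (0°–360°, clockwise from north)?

55.8°

θ = atan2( sin Δλ·cos φ₂ ,  cos φ₁ sin φ₂ − sin φ₁ cos φ₂ cos Δλ )
  = atan2(+0.7458, +0.5062) = 55.83°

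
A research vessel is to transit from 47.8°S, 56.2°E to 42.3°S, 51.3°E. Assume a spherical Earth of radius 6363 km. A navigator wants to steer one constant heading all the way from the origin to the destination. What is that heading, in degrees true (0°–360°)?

327.8°

Δψ = ln[tan(π/4+φ₂/2)/tan(π/4+φ₁/2)] = +0.1360
Δλ = -0.0855 rad (taken the short way round)
course = atan2(Δλ, Δψ) = 327.84°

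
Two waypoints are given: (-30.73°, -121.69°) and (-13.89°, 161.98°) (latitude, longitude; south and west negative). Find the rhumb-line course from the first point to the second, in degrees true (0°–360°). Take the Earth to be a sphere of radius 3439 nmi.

283.5°

Meridional parts: M(φ₁)=-0.5641, M(φ₂)=-0.2448 → ΔM = +0.3192;  Δλ = -1.3322 rad
tan C = Δλ / ΔM = -4.1731 → C = 283.48°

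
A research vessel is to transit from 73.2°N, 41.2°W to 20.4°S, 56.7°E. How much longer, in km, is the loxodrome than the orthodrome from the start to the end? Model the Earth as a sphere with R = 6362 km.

584 km

Great circle: cos σ = sin φ₁ sin φ₂ + cos φ₁ cos φ₂ cos Δλ,  σ = 1.9508 rad → d_gc = 12411.0 km
Rhumb line: Δψ = -2.2766, q = Δφ/Δψ = 0.7176, d_rh = R√(Δφ²+q²Δλ²) = 12994.8 km
Excess = 12994.8 − 12411.0 = 583.8 ≈ 584 km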